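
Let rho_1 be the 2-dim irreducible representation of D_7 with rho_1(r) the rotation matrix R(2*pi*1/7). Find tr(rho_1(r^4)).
chi_{rho_1}(r^4) = 2*cos(2*pi*1*4/7) = -2*cos(pi/7)

Working: rho_1(r^4) is rotation by angle 2*pi*1*4/7, whose trace is 2*cos(2*pi*1*4/7) = -2*cos(pi/7).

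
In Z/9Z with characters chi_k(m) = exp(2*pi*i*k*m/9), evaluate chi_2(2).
chi_2(2) = zeta_9^4 = exp(8*I*pi/9)

Reasoning: chi_2(2) = zeta_9^(2*2) = zeta_9^4. Since zeta_9^9 = 1, this equals zeta_9^4 = exp(2*pi*i*4/9) = exp(8*I*pi/9).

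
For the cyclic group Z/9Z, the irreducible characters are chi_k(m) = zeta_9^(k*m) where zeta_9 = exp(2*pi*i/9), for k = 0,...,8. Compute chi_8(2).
chi_8(2) = zeta_9^16 = exp(-4*I*pi/9)

Derivation: chi_8(2) = zeta_9^(8*2) = zeta_9^16. Since zeta_9^9 = 1, this equals zeta_9^7 = exp(2*pi*i*7/9) = exp(-4*I*pi/9).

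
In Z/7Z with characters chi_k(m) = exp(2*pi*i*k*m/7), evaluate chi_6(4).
chi_6(4) = zeta_7^24 = exp(6*I*pi/7)

Solution. chi_6(4) = zeta_7^(6*4) = zeta_7^24. Since zeta_7^7 = 1, this equals zeta_7^3 = exp(2*pi*i*3/7) = exp(6*I*pi/7).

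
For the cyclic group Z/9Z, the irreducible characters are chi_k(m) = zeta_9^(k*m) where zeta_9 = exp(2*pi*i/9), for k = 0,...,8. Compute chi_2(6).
chi_2(6) = zeta_9^12 = exp(2*I*pi/3)

Solution. chi_2(6) = zeta_9^(2*6) = zeta_9^12. Since zeta_9^9 = 1, this equals zeta_9^3 = exp(2*pi*i*3/9) = exp(2*I*pi/3).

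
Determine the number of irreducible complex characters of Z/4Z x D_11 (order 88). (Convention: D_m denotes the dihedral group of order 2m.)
28

Proof sketch: The number of irreducible complex representations of a finite group equals its number of conjugacy classes. For a direct product, #classes(G x H) = #classes(G) * #classes(H). Z/4Z has 4 classes (abelian), D_11 has 7 classes, so 4 * 7 = 28, so Z/4Z x D_11 (order 88) has exactly 28 irreducible complex representations.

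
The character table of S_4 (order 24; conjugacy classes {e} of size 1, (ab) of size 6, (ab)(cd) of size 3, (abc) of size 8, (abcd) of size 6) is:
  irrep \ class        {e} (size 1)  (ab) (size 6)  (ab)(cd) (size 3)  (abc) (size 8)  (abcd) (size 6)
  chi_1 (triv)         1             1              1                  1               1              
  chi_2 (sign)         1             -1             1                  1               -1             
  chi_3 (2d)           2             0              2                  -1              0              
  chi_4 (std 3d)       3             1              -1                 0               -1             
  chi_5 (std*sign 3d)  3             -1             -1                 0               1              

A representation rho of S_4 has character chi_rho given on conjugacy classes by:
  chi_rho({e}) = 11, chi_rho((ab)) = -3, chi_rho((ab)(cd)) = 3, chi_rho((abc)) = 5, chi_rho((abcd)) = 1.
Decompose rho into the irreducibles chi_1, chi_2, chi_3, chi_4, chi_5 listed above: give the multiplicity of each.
Multiplicities: chi_1: 2, chi_2: 3, chi_3: 0, chi_4: 0, chi_5: 2.

Explanation: Use <chi_rho, chi> = (1/|G|) sum_C |C| * chi_rho(C) * conj(chi(C)) with |G| = 24 for each irreducible chi in the table:
  <chi_rho, chi_1> = (1/24)[1*(11)*conj(1) + 6*(-3)*conj(1) + 3*(3)*conj(1) + 8*(5)*conj(1) + 6*(1)*conj(1)]
      = (1/24)[(11) + (-18) + (9) + (40) + (6)] = 48/24 = 2
  <chi_rho, chi_2> = (1/24)[1*(11)*conj(1) + 6*(-3)*conj(-1) + 3*(3)*conj(1) + 8*(5)*conj(1) + 6*(1)*conj(-1)]
      = (1/24)[(11) + (18) + (9) + (40) + (-6)] = 72/24 = 3
  <chi_rho, chi_3> = (1/24)[1*(11)*conj(2) + 6*(-3)*conj(0) + 3*(3)*conj(2) + 8*(5)*conj(-1) + 6*(1)*conj(0)]
      = (1/24)[(22) + (0) + (18) + (-40) + (0)] = 0/24 = 0
  <chi_rho, chi_4> = (1/24)[1*(11)*conj(3) + 6*(-3)*conj(1) + 3*(3)*conj(-1) + 8*(5)*conj(0) + 6*(1)*conj(-1)]
      = (1/24)[(33) + (-18) + (-9) + (0) + (-6)] = 0/24 = 0
  <chi_rho, chi_5> = (1/24)[1*(11)*conj(3) + 6*(-3)*conj(-1) + 3*(3)*conj(-1) + 8*(5)*conj(0) + 6*(1)*conj(1)]
      = (1/24)[(33) + (18) + (-9) + (0) + (6)] = 48/24 = 2
Dimension check: dim(rho) = sum (mult * dim) = 2*1 + 3*1 + 0*2 + 0*3 + 2*3 = 11 = chi_rho(e) = 11.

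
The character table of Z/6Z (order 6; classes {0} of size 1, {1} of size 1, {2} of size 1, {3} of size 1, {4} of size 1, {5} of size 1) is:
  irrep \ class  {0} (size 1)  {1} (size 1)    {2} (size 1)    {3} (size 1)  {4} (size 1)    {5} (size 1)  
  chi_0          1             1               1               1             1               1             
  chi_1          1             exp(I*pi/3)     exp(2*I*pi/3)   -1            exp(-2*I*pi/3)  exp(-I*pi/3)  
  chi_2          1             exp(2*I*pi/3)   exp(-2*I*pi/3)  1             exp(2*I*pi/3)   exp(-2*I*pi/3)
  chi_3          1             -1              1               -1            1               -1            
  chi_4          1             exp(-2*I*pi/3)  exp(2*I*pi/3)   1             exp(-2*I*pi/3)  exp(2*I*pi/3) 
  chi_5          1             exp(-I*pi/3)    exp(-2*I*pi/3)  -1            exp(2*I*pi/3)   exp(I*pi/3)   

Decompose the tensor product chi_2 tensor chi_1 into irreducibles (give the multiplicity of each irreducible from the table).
chi_2 tensor chi_1 = chi_3 (all other irreducibles have multiplicity 0).

Argument: The character of a tensor product is the pointwise product (chi_2 * chi_1)(C) = chi_2(C) * chi_1(C):
  {0}: (1)*(1), {1}: (exp(2*I*pi/3))*(exp(I*pi/3)), {2}: (exp(-2*I*pi/3))*(exp(2*I*pi/3)), {3}: (1)*(-1), {4}: (exp(2*I*pi/3))*(exp(-2*I*pi/3)), {5}: (exp(-2*I*pi/3))*(exp(-I*pi/3))
so (chi_2 * chi_1) takes values
  {0} -> 1, {1} -> -1, {2} -> 1, {3} -> -1, {4} -> 1, {5} -> -1.
Now take the inner product of this character with each irreducible chi from the table, <chi_2*chi_1, chi> = (1/6) sum_C |C| (chi_2*chi_1)(C) conj(chi(C)):
  <chi_2*chi_1, chi_0> = (1/6)[1*(1)*conj(1) + 1*(-1)*conj(1) + 1*(1)*conj(1) + 1*(-1)*conj(1) + 1*(1)*conj(1) + 1*(-1)*conj(1)]
      = (1/6)[(1) + (-1) + (1) + (-1) + (1) + (-1)] = 0/6 = 0
  <chi_2*chi_1, chi_1> = (1/6)[1*(1)*conj(1) + 1*(-1)*conj(exp(I*pi/3)) + 1*(1)*conj(exp(2*I*pi/3)) + 1*(-1)*conj(-1) + 1*(1)*conj(exp(-2*I*pi/3)) + 1*(-1)*conj(exp(-I*pi/3))]
      = (1/6)[(1) + (-exp(-I*pi/3)) + (exp(-2*I*pi/3)) + (1) + (exp(2*I*pi/3)) + (-exp(I*pi/3))] = 0/6 = 0
  <chi_2*chi_1, chi_2> = (1/6)[1*(1)*conj(1) + 1*(-1)*conj(exp(2*I*pi/3)) + 1*(1)*conj(exp(-2*I*pi/3)) + 1*(-1)*conj(1) + 1*(1)*conj(exp(2*I*pi/3)) + 1*(-1)*conj(exp(-2*I*pi/3))]
      = (1/6)[(1) + (-exp(-2*I*pi/3)) + (exp(2*I*pi/3)) + (-1) + (exp(-2*I*pi/3)) + (-exp(2*I*pi/3))] = 0/6 = 0
  <chi_2*chi_1, chi_3> = (1/6)[1*(1)*conj(1) + 1*(-1)*conj(-1) + 1*(1)*conj(1) + 1*(-1)*conj(-1) + 1*(1)*conj(1) + 1*(-1)*conj(-1)]
      = (1/6)[(1) + (1) + (1) + (1) + (1) + (1)] = 6/6 = 1
  <chi_2*chi_1, chi_4> = (1/6)[1*(1)*conj(1) + 1*(-1)*conj(exp(-2*I*pi/3)) + 1*(1)*conj(exp(2*I*pi/3)) + 1*(-1)*conj(1) + 1*(1)*conj(exp(-2*I*pi/3)) + 1*(-1)*conj(exp(2*I*pi/3))]
      = (1/6)[(1) + (-exp(2*I*pi/3)) + (exp(-2*I*pi/3)) + (-1) + (exp(2*I*pi/3)) + (-exp(-2*I*pi/3))] = 0/6 = 0
  <chi_2*chi_1, chi_5> = (1/6)[1*(1)*conj(1) + 1*(-1)*conj(exp(-I*pi/3)) + 1*(1)*conj(exp(-2*I*pi/3)) + 1*(-1)*conj(-1) + 1*(1)*conj(exp(2*I*pi/3)) + 1*(-1)*conj(exp(I*pi/3))]
      = (1/6)[(1) + (-exp(I*pi/3)) + (exp(2*I*pi/3)) + (1) + (exp(-2*I*pi/3)) + (-exp(-I*pi/3))] = 0/6 = 0
(Exp terms are combined using exp(i*s)*conj(exp(i*t)) = exp(i*(s-t)), and sums of them are collapsed using the identity that for every m > 1 the m distinct m-th roots of unity sum to 0, e.g. 1 + exp(2*I*pi/3) + exp(-2*I*pi/3) = 0.)
Hence the multiplicities are chi_3: 1. Dimension check: dim(chi_2)*dim(chi_1) = 1*1 = 1 and sum (mult * dim) = 1*1 = 1.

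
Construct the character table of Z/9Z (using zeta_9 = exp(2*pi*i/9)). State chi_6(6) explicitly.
Character table of Z/9Z (irreps indexed chi_0,...,chi_8 with chi_k(m) = zeta_9^(k*m), zeta_9 = exp(2*pi*i/9)):
  irrep \ class  {0} (size 1)  {1} (size 1)    {2} (size 1)    {3} (size 1)    {4} (size 1)    {5} (size 1)    {6} (size 1)    {7} (size 1)    {8} (size 1)  
  chi_0          1             1               1               1               1               1               1               1               1             
  chi_1          1             exp(2*I*pi/9)   exp(4*I*pi/9)   exp(2*I*pi/3)   exp(8*I*pi/9)   exp(-8*I*pi/9)  exp(-2*I*pi/3)  exp(-4*I*pi/9)  exp(-2*I*pi/9)
  chi_2          1             exp(4*I*pi/9)   exp(8*I*pi/9)   exp(-2*I*pi/3)  exp(-2*I*pi/9)  exp(2*I*pi/9)   exp(2*I*pi/3)   exp(-8*I*pi/9)  exp(-4*I*pi/9)
  chi_3          1             exp(2*I*pi/3)   exp(-2*I*pi/3)  1               exp(2*I*pi/3)   exp(-2*I*pi/3)  1               exp(2*I*pi/3)   exp(-2*I*pi/3)
  chi_4          1             exp(8*I*pi/9)   exp(-2*I*pi/9)  exp(2*I*pi/3)   exp(-4*I*pi/9)  exp(4*I*pi/9)   exp(-2*I*pi/3)  exp(2*I*pi/9)   exp(-8*I*pi/9)
  chi_5          1             exp(-8*I*pi/9)  exp(2*I*pi/9)   exp(-2*I*pi/3)  exp(4*I*pi/9)   exp(-4*I*pi/9)  exp(2*I*pi/3)   exp(-2*I*pi/9)  exp(8*I*pi/9) 
  chi_6          1             exp(-2*I*pi/3)  exp(2*I*pi/3)   1               exp(-2*I*pi/3)  exp(2*I*pi/3)   1               exp(-2*I*pi/3)  exp(2*I*pi/3) 
  chi_7          1             exp(-4*I*pi/9)  exp(-8*I*pi/9)  exp(2*I*pi/3)   exp(2*I*pi/9)   exp(-2*I*pi/9)  exp(-2*I*pi/3)  exp(8*I*pi/9)   exp(4*I*pi/9) 
  chi_8          1             exp(-2*I*pi/9)  exp(-4*I*pi/9)  exp(-2*I*pi/3)  exp(-8*I*pi/9)  exp(8*I*pi/9)   exp(2*I*pi/3)   exp(4*I*pi/9)   exp(2*I*pi/9) 

Spot check: chi_6(6) = zeta_9^(6*6) = zeta_9^36 = 1.

Details: Z/9Z is abelian, so all 9 irreducible complex representations are 1-dimensional. They are given by chi_k(m) = zeta_9^(k*m) for k = 0,...,8. Row orthogonality: sum_m chi_k(m) conj(chi_l(m)) = 9 * [k = l].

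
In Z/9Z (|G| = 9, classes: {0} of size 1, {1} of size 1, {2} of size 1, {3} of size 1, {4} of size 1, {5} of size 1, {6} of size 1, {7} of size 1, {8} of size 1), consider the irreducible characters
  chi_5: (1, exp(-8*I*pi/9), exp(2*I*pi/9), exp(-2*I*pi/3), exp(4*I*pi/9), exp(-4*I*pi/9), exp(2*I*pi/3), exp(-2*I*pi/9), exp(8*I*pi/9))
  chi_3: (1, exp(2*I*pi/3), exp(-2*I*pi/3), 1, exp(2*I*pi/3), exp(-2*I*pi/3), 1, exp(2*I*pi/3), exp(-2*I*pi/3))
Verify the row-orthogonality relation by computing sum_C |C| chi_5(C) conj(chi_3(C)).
Sum = 0; so <chi_5, chi_3> = 0 (distinct irreducibles are orthogonal).

Explanation: Compute term by term over conjugacy classes (|C| * chi_5(C) * conj(chi_3(C))):
  1*(1)*conj(1) + 1*(exp(-8*I*pi/9))*conj(exp(2*I*pi/3)) + 1*(exp(2*I*pi/9))*conj(exp(-2*I*pi/3)) + 1*(exp(-2*I*pi/3))*conj(1) + 1*(exp(4*I*pi/9))*conj(exp(2*I*pi/3)) + 1*(exp(-4*I*pi/9))*conj(exp(-2*I*pi/3)) + 1*(exp(2*I*pi/3))*conj(1) + 1*(exp(-2*I*pi/9))*conj(exp(2*I*pi/3)) + 1*(exp(8*I*pi/9))*conj(exp(-2*I*pi/3))
  = (1) + (exp(4*I*pi/9)) + (exp(8*I*pi/9)) + (exp(-2*I*pi/3)) + (exp(-2*I*pi/9)) + (exp(2*I*pi/9)) + (exp(2*I*pi/3)) + (exp(-8*I*pi/9)) + (exp(-4*I*pi/9))
  = 0.
(Exp terms are combined using exp(i*s)*conj(exp(i*t)) = exp(i*(s-t)), and sums of them are collapsed using the identity that for every m > 1 the m distinct m-th roots of unity sum to 0, e.g. 1 + exp(2*I*pi/3) + exp(-2*I*pi/3) = 0.)
Dividing by |G| = 9 gives 0/9 = 0, matching the row-orthogonality relation <chi_5, chi_3> = [chi_5 = chi_3].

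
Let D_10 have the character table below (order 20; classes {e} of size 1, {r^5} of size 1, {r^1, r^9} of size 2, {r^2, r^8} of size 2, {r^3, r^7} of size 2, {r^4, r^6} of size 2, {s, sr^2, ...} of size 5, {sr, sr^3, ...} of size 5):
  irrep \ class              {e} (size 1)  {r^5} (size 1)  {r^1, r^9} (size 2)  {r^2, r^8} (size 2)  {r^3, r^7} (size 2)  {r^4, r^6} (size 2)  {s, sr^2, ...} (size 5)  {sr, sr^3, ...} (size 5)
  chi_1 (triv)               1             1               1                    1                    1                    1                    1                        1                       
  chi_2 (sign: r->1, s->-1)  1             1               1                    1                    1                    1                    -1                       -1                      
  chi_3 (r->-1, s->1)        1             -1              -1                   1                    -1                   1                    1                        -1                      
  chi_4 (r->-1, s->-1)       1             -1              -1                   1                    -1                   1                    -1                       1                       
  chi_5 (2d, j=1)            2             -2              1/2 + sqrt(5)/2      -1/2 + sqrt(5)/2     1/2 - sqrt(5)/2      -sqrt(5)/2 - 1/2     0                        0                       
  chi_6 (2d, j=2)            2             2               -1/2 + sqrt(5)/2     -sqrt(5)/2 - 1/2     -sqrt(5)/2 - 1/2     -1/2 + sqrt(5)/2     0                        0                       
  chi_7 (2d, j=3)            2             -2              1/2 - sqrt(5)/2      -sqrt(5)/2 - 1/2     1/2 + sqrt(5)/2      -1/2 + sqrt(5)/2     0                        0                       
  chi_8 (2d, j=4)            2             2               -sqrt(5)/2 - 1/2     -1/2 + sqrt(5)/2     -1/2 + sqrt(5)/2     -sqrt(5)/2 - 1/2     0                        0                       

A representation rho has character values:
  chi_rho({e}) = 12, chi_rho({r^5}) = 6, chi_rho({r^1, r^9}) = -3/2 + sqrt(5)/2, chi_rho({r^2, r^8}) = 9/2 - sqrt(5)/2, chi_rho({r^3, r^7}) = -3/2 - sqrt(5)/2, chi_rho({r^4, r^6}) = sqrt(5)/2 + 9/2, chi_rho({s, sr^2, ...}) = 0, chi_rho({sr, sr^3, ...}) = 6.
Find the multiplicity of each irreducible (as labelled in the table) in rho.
Multiplicities: chi_1: 3, chi_2: 0, chi_3: 0, chi_4: 3, chi_5: 0, chi_6: 2, chi_7: 0, chi_8: 1.

Working: Use <chi_rho, chi> = (1/|G|) sum_C |C| * chi_rho(C) * conj(chi(C)) with |G| = 20 for each irreducible chi in the table:
  <chi_rho, chi_1> = (1/20)[1*(12)*conj(1) + 1*(6)*conj(1) + 2*(-3/2 + sqrt(5)/2)*conj(1) + 2*(9/2 - sqrt(5)/2)*conj(1) + 2*(-3/2 - sqrt(5)/2)*conj(1) + 2*(sqrt(5)/2 + 9/2)*conj(1) + 5*(0)*conj(1) + 5*(6)*conj(1)]
      = (1/20)[(12) + (6) + (-3 + sqrt(5)) + (9 - sqrt(5)) + (-3 - sqrt(5)) + (sqrt(5) + 9) + (0) + (30)] = 60/20 = 3
  <chi_rho, chi_2> = (1/20)[1*(12)*conj(1) + 1*(6)*conj(1) + 2*(-3/2 + sqrt(5)/2)*conj(1) + 2*(9/2 - sqrt(5)/2)*conj(1) + 2*(-3/2 - sqrt(5)/2)*conj(1) + 2*(sqrt(5)/2 + 9/2)*conj(1) + 5*(0)*conj(-1) + 5*(6)*conj(-1)]
      = (1/20)[(12) + (6) + (-3 + sqrt(5)) + (9 - sqrt(5)) + (-3 - sqrt(5)) + (sqrt(5) + 9) + (0) + (-30)] = 0/20 = 0
  <chi_rho, chi_3> = (1/20)[1*(12)*conj(1) + 1*(6)*conj(-1) + 2*(-3/2 + sqrt(5)/2)*conj(-1) + 2*(9/2 - sqrt(5)/2)*conj(1) + 2*(-3/2 - sqrt(5)/2)*conj(-1) + 2*(sqrt(5)/2 + 9/2)*conj(1) + 5*(0)*conj(1) + 5*(6)*conj(-1)]
      = (1/20)[(12) + (-6) + (3 - sqrt(5)) + (9 - sqrt(5)) + (sqrt(5) + 3) + (sqrt(5) + 9) + (0) + (-30)] = 0/20 = 0
  <chi_rho, chi_4> = (1/20)[1*(12)*conj(1) + 1*(6)*conj(-1) + 2*(-3/2 + sqrt(5)/2)*conj(-1) + 2*(9/2 - sqrt(5)/2)*conj(1) + 2*(-3/2 - sqrt(5)/2)*conj(-1) + 2*(sqrt(5)/2 + 9/2)*conj(1) + 5*(0)*conj(-1) + 5*(6)*conj(1)]
      = (1/20)[(12) + (-6) + (3 - sqrt(5)) + (9 - sqrt(5)) + (sqrt(5) + 3) + (sqrt(5) + 9) + (0) + (30)] = 60/20 = 3
  <chi_rho, chi_5> = (1/20)[1*(12)*conj(2) + 1*(6)*conj(-2) + 2*(-3/2 + sqrt(5)/2)*conj(1/2 + sqrt(5)/2) + 2*(9/2 - sqrt(5)/2)*conj(-1/2 + sqrt(5)/2) + 2*(-3/2 - sqrt(5)/2)*conj(1/2 - sqrt(5)/2) + 2*(sqrt(5)/2 + 9/2)*conj(-sqrt(5)/2 - 1/2) + 5*(0)*conj(0) + 5*(6)*conj(0)]
      = (1/20)[(24) + (-12) + (1 - sqrt(5)) + (-7 + 5*sqrt(5)) + (1 + sqrt(5)) + (-5*sqrt(5) - 7) + (0) + (0)] = 0/20 = 0
  <chi_rho, chi_6> = (1/20)[1*(12)*conj(2) + 1*(6)*conj(2) + 2*(-3/2 + sqrt(5)/2)*conj(-1/2 + sqrt(5)/2) + 2*(9/2 - sqrt(5)/2)*conj(-sqrt(5)/2 - 1/2) + 2*(-3/2 - sqrt(5)/2)*conj(-sqrt(5)/2 - 1/2) + 2*(sqrt(5)/2 + 9/2)*conj(-1/2 + sqrt(5)/2) + 5*(0)*conj(0) + 5*(6)*conj(0)]
      = (1/20)[(24) + (12) + (4 - 2*sqrt(5)) + (-4*sqrt(5) - 2) + (4 + 2*sqrt(5)) + (-2 + 4*sqrt(5)) + (0) + (0)] = 40/20 = 2
  <chi_rho, chi_7> = (1/20)[1*(12)*conj(2) + 1*(6)*conj(-2) + 2*(-3/2 + sqrt(5)/2)*conj(1/2 - sqrt(5)/2) + 2*(9/2 - sqrt(5)/2)*conj(-sqrt(5)/2 - 1/2) + 2*(-3/2 - sqrt(5)/2)*conj(1/2 + sqrt(5)/2) + 2*(sqrt(5)/2 + 9/2)*conj(-1/2 + sqrt(5)/2) + 5*(0)*conj(0) + 5*(6)*conj(0)]
      = (1/20)[(24) + (-12) + (-4 + 2*sqrt(5)) + (-4*sqrt(5) - 2) + (-2*sqrt(5) - 4) + (-2 + 4*sqrt(5)) + (0) + (0)] = 0/20 = 0
  <chi_rho, chi_8> = (1/20)[1*(12)*conj(2) + 1*(6)*conj(2) + 2*(-3/2 + sqrt(5)/2)*conj(-sqrt(5)/2 - 1/2) + 2*(9/2 - sqrt(5)/2)*conj(-1/2 + sqrt(5)/2) + 2*(-3/2 - sqrt(5)/2)*conj(-1/2 + sqrt(5)/2) + 2*(sqrt(5)/2 + 9/2)*conj(-sqrt(5)/2 - 1/2) + 5*(0)*conj(0) + 5*(6)*conj(0)]
      = (1/20)[(24) + (12) + (-1 + sqrt(5)) + (-7 + 5*sqrt(5)) + (-sqrt(5) - 1) + (-5*sqrt(5) - 7) + (0) + (0)] = 20/20 = 1
Dimension check: dim(rho) = sum (mult * dim) = 3*1 + 0*1 + 0*1 + 3*1 + 0*2 + 2*2 + 0*2 + 1*2 = 12 = chi_rho(e) = 12.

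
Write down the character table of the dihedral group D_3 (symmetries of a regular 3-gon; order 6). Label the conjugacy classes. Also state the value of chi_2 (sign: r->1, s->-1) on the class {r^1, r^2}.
Conjugacy classes: {e} of size 1, {r^1, r^2} of size 2, {s, sr, ..., sr^2} of size 3.
Character table:
  irrep \ class              {e} (size 1)  {r^1, r^2} (size 2)  {s, sr, ..., sr^2} (size 3)
  chi_1 (triv)               1             1                    1                          
  chi_2 (sign: r->1, s->-1)  1             1                    -1                         
  chi_3 (2d, j=1)            2             -1                   0                          

Spot check: chi_2 (sign: r->1, s->-1) on {r^1, r^2} = 1.

Argument: D_3 has order 2*3 = 6 with 3 conjugacy classes, hence 3 irreducibles. Sum of squared dims 1 + 1 + 4 = 6 = |G|. Linear characters come from the abelianisation; the 2-dimensional irreps have character r^k -> 2*cos(2*pi*j*k/3), reflections -> 0.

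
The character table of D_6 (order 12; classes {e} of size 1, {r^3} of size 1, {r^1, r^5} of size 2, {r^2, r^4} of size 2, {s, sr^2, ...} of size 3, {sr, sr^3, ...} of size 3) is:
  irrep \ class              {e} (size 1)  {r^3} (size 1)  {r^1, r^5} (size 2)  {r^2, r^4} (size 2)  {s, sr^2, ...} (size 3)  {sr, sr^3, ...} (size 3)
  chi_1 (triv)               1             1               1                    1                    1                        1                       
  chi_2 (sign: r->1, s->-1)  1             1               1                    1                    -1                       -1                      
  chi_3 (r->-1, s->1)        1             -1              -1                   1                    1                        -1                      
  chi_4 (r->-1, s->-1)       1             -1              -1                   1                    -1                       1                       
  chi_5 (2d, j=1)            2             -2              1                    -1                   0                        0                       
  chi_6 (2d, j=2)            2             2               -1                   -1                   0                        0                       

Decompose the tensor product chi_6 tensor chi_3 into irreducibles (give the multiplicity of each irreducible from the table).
chi_6 tensor chi_3 = chi_5 (all other irreducibles have multiplicity 0).

Proof sketch: The character of a tensor product is the pointwise product (chi_6 * chi_3)(C) = chi_6(C) * chi_3(C):
  {e}: (2)*(1), {r^3}: (2)*(-1), {r^1, r^5}: (-1)*(-1), {r^2, r^4}: (-1)*(1), {s, sr^2, ...}: (0)*(1), {sr, sr^3, ...}: (0)*(-1)
so (chi_6 * chi_3) takes values
  {e} -> 2, {r^3} -> -2, {r^1, r^5} -> 1, {r^2, r^4} -> -1, {s, sr^2, ...} -> 0, {sr, sr^3, ...} -> 0.
Now take the inner product of this character with each irreducible chi from the table, <chi_6*chi_3, chi> = (1/12) sum_C |C| (chi_6*chi_3)(C) conj(chi(C)):
  <chi_6*chi_3, chi_1> = (1/12)[1*(2)*conj(1) + 1*(-2)*conj(1) + 2*(1)*conj(1) + 2*(-1)*conj(1) + 3*(0)*conj(1) + 3*(0)*conj(1)]
      = (1/12)[(2) + (-2) + (2) + (-2) + (0) + (0)] = 0/12 = 0
  <chi_6*chi_3, chi_2> = (1/12)[1*(2)*conj(1) + 1*(-2)*conj(1) + 2*(1)*conj(1) + 2*(-1)*conj(1) + 3*(0)*conj(-1) + 3*(0)*conj(-1)]
      = (1/12)[(2) + (-2) + (2) + (-2) + (0) + (0)] = 0/12 = 0
  <chi_6*chi_3, chi_3> = (1/12)[1*(2)*conj(1) + 1*(-2)*conj(-1) + 2*(1)*conj(-1) + 2*(-1)*conj(1) + 3*(0)*conj(1) + 3*(0)*conj(-1)]
      = (1/12)[(2) + (2) + (-2) + (-2) + (0) + (0)] = 0/12 = 0
  <chi_6*chi_3, chi_4> = (1/12)[1*(2)*conj(1) + 1*(-2)*conj(-1) + 2*(1)*conj(-1) + 2*(-1)*conj(1) + 3*(0)*conj(-1) + 3*(0)*conj(1)]
      = (1/12)[(2) + (2) + (-2) + (-2) + (0) + (0)] = 0/12 = 0
  <chi_6*chi_3, chi_5> = (1/12)[1*(2)*conj(2) + 1*(-2)*conj(-2) + 2*(1)*conj(1) + 2*(-1)*conj(-1) + 3*(0)*conj(0) + 3*(0)*conj(0)]
      = (1/12)[(4) + (4) + (2) + (2) + (0) + (0)] = 12/12 = 1
  <chi_6*chi_3, chi_6> = (1/12)[1*(2)*conj(2) + 1*(-2)*conj(2) + 2*(1)*conj(-1) + 2*(-1)*conj(-1) + 3*(0)*conj(0) + 3*(0)*conj(0)]
      = (1/12)[(4) + (-4) + (-2) + (2) + (0) + (0)] = 0/12 = 0
Hence the multiplicities are chi_5: 1. Dimension check: dim(chi_6)*dim(chi_3) = 2*1 = 2 and sum (mult * dim) = 1*2 = 2.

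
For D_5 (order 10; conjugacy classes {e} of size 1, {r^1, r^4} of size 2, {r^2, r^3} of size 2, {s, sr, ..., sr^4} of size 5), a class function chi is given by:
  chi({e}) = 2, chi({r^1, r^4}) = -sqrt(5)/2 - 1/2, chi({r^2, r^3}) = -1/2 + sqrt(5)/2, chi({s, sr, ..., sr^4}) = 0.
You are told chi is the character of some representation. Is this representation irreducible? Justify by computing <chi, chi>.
Irreducible: <chi, chi> = 1.

Explanation: <chi, chi> = (1/|G|) sum_C |C| * |chi(C)|^2 = (1/10)[1*|2|^2 + 2*|-sqrt(5)/2 - 1/2|^2 + 2*|-1/2 + sqrt(5)/2|^2 + 5*|0|^2]
  = (1/10)[(4) + (sqrt(5) + 3) + (3 - sqrt(5)) + (0)] = 10/10 = 1.
A character is irreducible iff <chi, chi> = 1, so this representation is irreducible.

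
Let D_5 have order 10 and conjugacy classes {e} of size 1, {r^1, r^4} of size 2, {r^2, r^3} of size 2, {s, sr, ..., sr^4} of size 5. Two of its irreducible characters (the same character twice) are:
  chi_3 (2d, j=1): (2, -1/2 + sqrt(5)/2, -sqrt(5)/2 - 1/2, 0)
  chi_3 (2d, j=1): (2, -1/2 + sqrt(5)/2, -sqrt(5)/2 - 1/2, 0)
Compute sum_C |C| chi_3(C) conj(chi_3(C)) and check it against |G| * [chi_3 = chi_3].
Sum = 10 = |G| = 10; so <chi_3, chi_3> = 1 (norm-1 confirms irreducibility).

Why: Compute term by term over conjugacy classes (|C| * chi_3(C) * conj(chi_3(C))):
  1*(2)*conj(2) + 2*(-1/2 + sqrt(5)/2)*conj(-1/2 + sqrt(5)/2) + 2*(-sqrt(5)/2 - 1/2)*conj(-sqrt(5)/2 - 1/2) + 5*(0)*conj(0)
  = (4) + (3 - sqrt(5)) + (sqrt(5) + 3) + (0)
  = 10.
Dividing by |G| = 10 gives 10/10 = 1, matching the row-orthogonality relation <chi_3, chi_3> = [chi_3 = chi_3].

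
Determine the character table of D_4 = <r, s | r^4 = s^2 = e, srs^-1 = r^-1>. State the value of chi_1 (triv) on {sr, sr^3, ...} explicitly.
Conjugacy classes: {e} of size 1, {r^2} of size 1, {r^1, r^3} of size 2, {s, sr^2, ...} of size 2, {sr, sr^3, ...} of size 2.
Character table:
  irrep \ class              {e} (size 1)  {r^2} (size 1)  {r^1, r^3} (size 2)  {s, sr^2, ...} (size 2)  {sr, sr^3, ...} (size 2)
  chi_1 (triv)               1             1               1                    1                        1                       
  chi_2 (sign: r->1, s->-1)  1             1               1                    -1                       -1                      
  chi_3 (r->-1, s->1)        1             1               -1                   1                        -1                      
  chi_4 (r->-1, s->-1)       1             1               -1                   -1                       1                       
  chi_5 (2d, j=1)            2             -2              0                    0                        0                       

Spot check: chi_1 (triv) on {sr, sr^3, ...} = 1.

Proof sketch: D_4 has order 2*4 = 8 with 5 conjugacy classes, hence 5 irreducibles. Sum of squared dims 1 + 1 + 1 + 1 + 4 = 8 = |G|. Linear characters come from the abelianisation; the 2-dimensional irreps have character r^k -> 2*cos(2*pi*j*k/4), reflections -> 0.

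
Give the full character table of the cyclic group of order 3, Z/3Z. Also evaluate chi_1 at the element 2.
Character table of Z/3Z (irreps indexed chi_0,...,chi_2 with chi_k(m) = zeta_3^(k*m), zeta_3 = exp(2*pi*i/3)):
  irrep \ class  {0} (size 1)  {1} (size 1)    {2} (size 1)  
  chi_0          1             1               1             
  chi_1          1             exp(2*I*pi/3)   exp(-2*I*pi/3)
  chi_2          1             exp(-2*I*pi/3)  exp(2*I*pi/3) 

Spot check: chi_1(2) = zeta_3^(1*2) = zeta_3^2 = exp(-2*I*pi/3).

Working: Z/3Z is abelian, so all 3 irreducible complex representations are 1-dimensional. They are given by chi_k(m) = zeta_3^(k*m) for k = 0,...,2. Row orthogonality: sum_m chi_k(m) conj(chi_l(m)) = 3 * [k = l].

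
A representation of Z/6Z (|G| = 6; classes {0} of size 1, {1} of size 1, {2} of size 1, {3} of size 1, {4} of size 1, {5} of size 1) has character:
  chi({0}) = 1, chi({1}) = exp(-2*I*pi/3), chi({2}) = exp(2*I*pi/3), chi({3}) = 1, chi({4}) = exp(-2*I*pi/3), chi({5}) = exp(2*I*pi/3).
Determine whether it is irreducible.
Irreducible: <chi, chi> = 1.

Derivation: <chi, chi> = (1/|G|) sum_C |C| * |chi(C)|^2 = (1/6)[1*|1|^2 + 1*|exp(-2*I*pi/3)|^2 + 1*|exp(2*I*pi/3)|^2 + 1*|1|^2 + 1*|exp(-2*I*pi/3)|^2 + 1*|exp(2*I*pi/3)|^2]
  = (1/6)[(1) + (1) + (1) + (1) + (1) + (1)] = 6/6 = 1.
(Exp terms are combined using exp(i*s)*conj(exp(i*t)) = exp(i*(s-t)), and sums of them are collapsed using the identity that for every m > 1 the m distinct m-th roots of unity sum to 0, e.g. 1 + exp(2*I*pi/3) + exp(-2*I*pi/3) = 0.)
A character is irreducible iff <chi, chi> = 1, so this representation is irreducible.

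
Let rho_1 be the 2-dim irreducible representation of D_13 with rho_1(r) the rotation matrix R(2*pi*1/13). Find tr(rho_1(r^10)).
chi_{rho_1}(r^10) = 2*cos(2*pi*1*10/13) = 2*cos(6*pi/13)

rho_1(r^10) is rotation by angle 2*pi*1*10/13, whose trace is 2*cos(2*pi*1*10/13) = 2*cos(6*pi/13).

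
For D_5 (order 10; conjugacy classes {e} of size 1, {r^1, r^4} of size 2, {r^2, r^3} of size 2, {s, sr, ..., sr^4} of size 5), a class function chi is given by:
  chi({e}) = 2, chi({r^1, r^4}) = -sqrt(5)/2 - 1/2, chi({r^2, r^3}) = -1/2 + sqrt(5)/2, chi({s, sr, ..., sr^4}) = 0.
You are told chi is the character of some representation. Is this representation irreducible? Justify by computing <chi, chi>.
Irreducible: <chi, chi> = 1.

Derivation: <chi, chi> = (1/|G|) sum_C |C| * |chi(C)|^2 = (1/10)[1*|2|^2 + 2*|-sqrt(5)/2 - 1/2|^2 + 2*|-1/2 + sqrt(5)/2|^2 + 5*|0|^2]
  = (1/10)[(4) + (sqrt(5) + 3) + (3 - sqrt(5)) + (0)] = 10/10 = 1.
A character is irreducible iff <chi, chi> = 1, so this representation is irreducible.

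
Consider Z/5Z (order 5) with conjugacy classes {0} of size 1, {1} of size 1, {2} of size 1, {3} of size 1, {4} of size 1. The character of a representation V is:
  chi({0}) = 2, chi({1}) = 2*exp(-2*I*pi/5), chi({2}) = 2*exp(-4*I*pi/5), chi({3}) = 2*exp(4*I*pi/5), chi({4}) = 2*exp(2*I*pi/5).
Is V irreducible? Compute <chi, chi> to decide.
Not irreducible (reducible): <chi, chi> = 4 > 1.

Working: <chi, chi> = (1/|G|) sum_C |C| * |chi(C)|^2 = (1/5)[1*|2|^2 + 1*|2*exp(-2*I*pi/5)|^2 + 1*|2*exp(-4*I*pi/5)|^2 + 1*|2*exp(4*I*pi/5)|^2 + 1*|2*exp(2*I*pi/5)|^2]
  = (1/5)[(4) + (4) + (4) + (4) + (4)] = 20/5 = 4.
(Exp terms are combined using exp(i*s)*conj(exp(i*t)) = exp(i*(s-t)), and sums of them are collapsed using the identity that for every m > 1 the m distinct m-th roots of unity sum to 0, e.g. 1 + exp(2*I*pi/3) + exp(-2*I*pi/3) = 0.)
A character is irreducible iff <chi, chi> = 1, so this representation is reducible.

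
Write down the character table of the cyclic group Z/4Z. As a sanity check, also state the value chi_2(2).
Character table of Z/4Z (irreps indexed chi_0,...,chi_3 with chi_k(m) = zeta_4^(k*m), zeta_4 = exp(2*pi*i/4)):
  irrep \ class  {0} (size 1)  {1} (size 1)  {2} (size 1)  {3} (size 1)
  chi_0          1             1             1             1           
  chi_1          1             I             -1            -I          
  chi_2          1             -1            1             -1          
  chi_3          1             -I            -1            I           

Spot check: chi_2(2) = zeta_4^(2*2) = zeta_4^4 = 1.

Why: Z/4Z is abelian, so all 4 irreducible complex representations are 1-dimensional. They are given by chi_k(m) = zeta_4^(k*m) for k = 0,...,3. Row orthogonality: sum_m chi_k(m) conj(chi_l(m)) = 4 * [k = l].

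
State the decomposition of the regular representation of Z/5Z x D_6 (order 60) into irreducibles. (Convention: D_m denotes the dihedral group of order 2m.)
Each irreducible V_i of dimension d_i appears with multiplicity d_i, i.e. rho_reg = (direct sum over all irreducibles V_i) d_i V_i. The irreducible dimensions for Z/5Z x D_6 are 1, 1, 1, 1, 1, 1, 1, 1, 1, 1, 1, 1, 1, 1, 1, 1, 1, 1, 1, 1, 2, 2, 2, 2, 2, 2, 2, 2, 2, 2: 20 irreducibles of dimension 1, each with multiplicity 1; 10 irreducibles of dimension 2, each with multiplicity 2. Total dimension 20*1*1 + 10*2*2 = 60 = |G|.

Justification: General theorem: in the regular representation of a finite group G, each irreducible appears with multiplicity equal to its dimension. Check: dim(rho_reg) = sum d_i^2 = 1 + 1 + 1 + 1 + 1 + 1 + 1 + 1 + 1 + 1 + 1 + 1 + 1 + 1 + 1 + 1 + 1 + 1 + 1 + 1 + 4 + 4 + 4 + 4 + 4 + 4 + 4 + 4 + 4 + 4 = 60 = |G|.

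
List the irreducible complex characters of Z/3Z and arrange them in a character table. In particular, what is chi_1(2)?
Character table of Z/3Z (irreps indexed chi_0,...,chi_2 with chi_k(m) = zeta_3^(k*m), zeta_3 = exp(2*pi*i/3)):
  irrep \ class  {0} (size 1)  {1} (size 1)    {2} (size 1)  
  chi_0          1             1               1             
  chi_1          1             exp(2*I*pi/3)   exp(-2*I*pi/3)
  chi_2          1             exp(-2*I*pi/3)  exp(2*I*pi/3) 

Spot check: chi_1(2) = zeta_3^(1*2) = zeta_3^2 = exp(-2*I*pi/3).

Details: Z/3Z is abelian, so all 3 irreducible complex representations are 1-dimensional. They are given by chi_k(m) = zeta_3^(k*m) for k = 0,...,2. Row orthogonality: sum_m chi_k(m) conj(chi_l(m)) = 3 * [k = l].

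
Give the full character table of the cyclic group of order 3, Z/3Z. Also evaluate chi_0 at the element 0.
Character table of Z/3Z (irreps indexed chi_0,...,chi_2 with chi_k(m) = zeta_3^(k*m), zeta_3 = exp(2*pi*i/3)):
  irrep \ class  {0} (size 1)  {1} (size 1)    {2} (size 1)  
  chi_0          1             1               1             
  chi_1          1             exp(2*I*pi/3)   exp(-2*I*pi/3)
  chi_2          1             exp(-2*I*pi/3)  exp(2*I*pi/3) 

Spot check: chi_0(0) = zeta_3^(0*0) = zeta_3^0 = 1.

Derivation: Z/3Z is abelian, so all 3 irreducible complex representations are 1-dimensional. They are given by chi_k(m) = zeta_3^(k*m) for k = 0,...,2. Row orthogonality: sum_m chi_k(m) conj(chi_l(m)) = 3 * [k = l].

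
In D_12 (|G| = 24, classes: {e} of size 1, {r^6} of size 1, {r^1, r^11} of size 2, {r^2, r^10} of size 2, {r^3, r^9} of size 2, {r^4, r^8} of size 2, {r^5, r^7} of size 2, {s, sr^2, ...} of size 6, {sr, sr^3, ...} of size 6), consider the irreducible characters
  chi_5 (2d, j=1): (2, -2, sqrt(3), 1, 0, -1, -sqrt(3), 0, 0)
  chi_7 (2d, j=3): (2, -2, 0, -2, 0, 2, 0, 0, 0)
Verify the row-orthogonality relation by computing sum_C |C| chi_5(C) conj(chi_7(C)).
Sum = 0; so <chi_5, chi_7> = 0 (distinct irreducibles are orthogonal).

Solution. Compute term by term over conjugacy classes (|C| * chi_5(C) * conj(chi_7(C))):
  1*(2)*conj(2) + 1*(-2)*conj(-2) + 2*(sqrt(3))*conj(0) + 2*(1)*conj(-2) + 2*(0)*conj(0) + 2*(-1)*conj(2) + 2*(-sqrt(3))*conj(0) + 6*(0)*conj(0) + 6*(0)*conj(0)
  = (4) + (4) + (0) + (-4) + (0) + (-4) + (0) + (0) + (0)
  = 0.
Dividing by |G| = 24 gives 0/24 = 0, matching the row-orthogonality relation <chi_5, chi_7> = [chi_5 = chi_7].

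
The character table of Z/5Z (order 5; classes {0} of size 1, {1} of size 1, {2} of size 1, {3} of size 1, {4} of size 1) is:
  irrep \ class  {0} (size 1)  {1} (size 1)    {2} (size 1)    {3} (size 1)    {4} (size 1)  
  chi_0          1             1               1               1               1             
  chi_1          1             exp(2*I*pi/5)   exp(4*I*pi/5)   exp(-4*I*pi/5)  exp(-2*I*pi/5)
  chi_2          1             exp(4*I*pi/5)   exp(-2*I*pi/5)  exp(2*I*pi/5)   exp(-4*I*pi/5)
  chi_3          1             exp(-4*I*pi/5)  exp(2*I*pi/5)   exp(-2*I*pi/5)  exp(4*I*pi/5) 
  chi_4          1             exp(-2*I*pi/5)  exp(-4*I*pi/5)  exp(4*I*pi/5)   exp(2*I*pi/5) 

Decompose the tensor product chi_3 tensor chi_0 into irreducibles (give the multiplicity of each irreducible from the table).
chi_3 tensor chi_0 = chi_3 (all other irreducibles have multiplicity 0).

Solution. The character of a tensor product is the pointwise product (chi_3 * chi_0)(C) = chi_3(C) * chi_0(C):
  {0}: (1)*(1), {1}: (exp(-4*I*pi/5))*(1), {2}: (exp(2*I*pi/5))*(1), {3}: (exp(-2*I*pi/5))*(1), {4}: (exp(4*I*pi/5))*(1)
so (chi_3 * chi_0) takes values
  {0} -> 1, {1} -> exp(-4*I*pi/5), {2} -> exp(2*I*pi/5), {3} -> exp(-2*I*pi/5), {4} -> exp(4*I*pi/5).
Now take the inner product of this character with each irreducible chi from the table, <chi_3*chi_0, chi> = (1/5) sum_C |C| (chi_3*chi_0)(C) conj(chi(C)):
  <chi_3*chi_0, chi_0> = (1/5)[1*(1)*conj(1) + 1*(exp(-4*I*pi/5))*conj(1) + 1*(exp(2*I*pi/5))*conj(1) + 1*(exp(-2*I*pi/5))*conj(1) + 1*(exp(4*I*pi/5))*conj(1)]
      = (1/5)[(1) + (exp(-4*I*pi/5)) + (exp(2*I*pi/5)) + (exp(-2*I*pi/5)) + (exp(4*I*pi/5))] = 0/5 = 0
  <chi_3*chi_0, chi_1> = (1/5)[1*(1)*conj(1) + 1*(exp(-4*I*pi/5))*conj(exp(2*I*pi/5)) + 1*(exp(2*I*pi/5))*conj(exp(4*I*pi/5)) + 1*(exp(-2*I*pi/5))*conj(exp(-4*I*pi/5)) + 1*(exp(4*I*pi/5))*conj(exp(-2*I*pi/5))]
      = (1/5)[(1) + (exp(4*I*pi/5)) + (exp(-2*I*pi/5)) + (exp(2*I*pi/5)) + (exp(-4*I*pi/5))] = 0/5 = 0
  <chi_3*chi_0, chi_2> = (1/5)[1*(1)*conj(1) + 1*(exp(-4*I*pi/5))*conj(exp(4*I*pi/5)) + 1*(exp(2*I*pi/5))*conj(exp(-2*I*pi/5)) + 1*(exp(-2*I*pi/5))*conj(exp(2*I*pi/5)) + 1*(exp(4*I*pi/5))*conj(exp(-4*I*pi/5))]
      = (1/5)[(1) + (exp(2*I*pi/5)) + (exp(4*I*pi/5)) + (exp(-4*I*pi/5)) + (exp(-2*I*pi/5))] = 0/5 = 0
  <chi_3*chi_0, chi_3> = (1/5)[1*(1)*conj(1) + 1*(exp(-4*I*pi/5))*conj(exp(-4*I*pi/5)) + 1*(exp(2*I*pi/5))*conj(exp(2*I*pi/5)) + 1*(exp(-2*I*pi/5))*conj(exp(-2*I*pi/5)) + 1*(exp(4*I*pi/5))*conj(exp(4*I*pi/5))]
      = (1/5)[(1) + (1) + (1) + (1) + (1)] = 5/5 = 1
  <chi_3*chi_0, chi_4> = (1/5)[1*(1)*conj(1) + 1*(exp(-4*I*pi/5))*conj(exp(-2*I*pi/5)) + 1*(exp(2*I*pi/5))*conj(exp(-4*I*pi/5)) + 1*(exp(-2*I*pi/5))*conj(exp(4*I*pi/5)) + 1*(exp(4*I*pi/5))*conj(exp(2*I*pi/5))]
      = (1/5)[(1) + (exp(-2*I*pi/5)) + (exp(-4*I*pi/5)) + (exp(4*I*pi/5)) + (exp(2*I*pi/5))] = 0/5 = 0
(Exp terms are combined using exp(i*s)*conj(exp(i*t)) = exp(i*(s-t)), and sums of them are collapsed using the identity that for every m > 1 the m distinct m-th roots of unity sum to 0, e.g. 1 + exp(2*I*pi/3) + exp(-2*I*pi/3) = 0.)
Hence the multiplicities are chi_3: 1. Dimension check: dim(chi_3)*dim(chi_0) = 1*1 = 1 and sum (mult * dim) = 1*1 = 1.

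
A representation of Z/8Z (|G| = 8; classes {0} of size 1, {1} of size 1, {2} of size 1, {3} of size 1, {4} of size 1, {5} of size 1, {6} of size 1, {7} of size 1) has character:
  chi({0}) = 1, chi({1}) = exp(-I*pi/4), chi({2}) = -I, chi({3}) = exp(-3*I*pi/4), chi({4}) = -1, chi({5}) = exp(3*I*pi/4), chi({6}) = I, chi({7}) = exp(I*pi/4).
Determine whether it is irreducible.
Irreducible: <chi, chi> = 1.

Solution. <chi, chi> = (1/|G|) sum_C |C| * |chi(C)|^2 = (1/8)[1*|1|^2 + 1*|exp(-I*pi/4)|^2 + 1*|-I|^2 + 1*|exp(-3*I*pi/4)|^2 + 1*|-1|^2 + 1*|exp(3*I*pi/4)|^2 + 1*|I|^2 + 1*|exp(I*pi/4)|^2]
  = (1/8)[(1) + (1) + (1) + (1) + (1) + (1) + (1) + (1)] = 8/8 = 1.
(Exp terms are combined using exp(i*s)*conj(exp(i*t)) = exp(i*(s-t)), and sums of them are collapsed using the identity that for every m > 1 the m distinct m-th roots of unity sum to 0, e.g. 1 + exp(2*I*pi/3) + exp(-2*I*pi/3) = 0.)
A character is irreducible iff <chi, chi> = 1, so this representation is irreducible.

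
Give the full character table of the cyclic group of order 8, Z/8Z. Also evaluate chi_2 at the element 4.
Character table of Z/8Z (irreps indexed chi_0,...,chi_7 with chi_k(m) = zeta_8^(k*m), zeta_8 = exp(2*pi*i/8)):
  irrep \ class  {0} (size 1)  {1} (size 1)    {2} (size 1)  {3} (size 1)    {4} (size 1)  {5} (size 1)    {6} (size 1)  {7} (size 1)  
  chi_0          1             1               1             1               1             1               1             1             
  chi_1          1             exp(I*pi/4)     I             exp(3*I*pi/4)   -1            exp(-3*I*pi/4)  -I            exp(-I*pi/4)  
  chi_2          1             I               -1            -I              1             I               -1            -I            
  chi_3          1             exp(3*I*pi/4)   -I            exp(I*pi/4)     -1            exp(-I*pi/4)    I             exp(-3*I*pi/4)
  chi_4          1             -1              1             -1              1             -1              1             -1            
  chi_5          1             exp(-3*I*pi/4)  I             exp(-I*pi/4)    -1            exp(I*pi/4)     -I            exp(3*I*pi/4) 
  chi_6          1             -I              -1            I               1             -I              -1            I             
  chi_7          1             exp(-I*pi/4)    -I            exp(-3*I*pi/4)  -1            exp(3*I*pi/4)   I             exp(I*pi/4)   

Spot check: chi_2(4) = zeta_8^(2*4) = zeta_8^8 = 1.

Working: Z/8Z is abelian, so all 8 irreducible complex representations are 1-dimensional. They are given by chi_k(m) = zeta_8^(k*m) for k = 0,...,7. Row orthogonality: sum_m chi_k(m) conj(chi_l(m)) = 8 * [k = l].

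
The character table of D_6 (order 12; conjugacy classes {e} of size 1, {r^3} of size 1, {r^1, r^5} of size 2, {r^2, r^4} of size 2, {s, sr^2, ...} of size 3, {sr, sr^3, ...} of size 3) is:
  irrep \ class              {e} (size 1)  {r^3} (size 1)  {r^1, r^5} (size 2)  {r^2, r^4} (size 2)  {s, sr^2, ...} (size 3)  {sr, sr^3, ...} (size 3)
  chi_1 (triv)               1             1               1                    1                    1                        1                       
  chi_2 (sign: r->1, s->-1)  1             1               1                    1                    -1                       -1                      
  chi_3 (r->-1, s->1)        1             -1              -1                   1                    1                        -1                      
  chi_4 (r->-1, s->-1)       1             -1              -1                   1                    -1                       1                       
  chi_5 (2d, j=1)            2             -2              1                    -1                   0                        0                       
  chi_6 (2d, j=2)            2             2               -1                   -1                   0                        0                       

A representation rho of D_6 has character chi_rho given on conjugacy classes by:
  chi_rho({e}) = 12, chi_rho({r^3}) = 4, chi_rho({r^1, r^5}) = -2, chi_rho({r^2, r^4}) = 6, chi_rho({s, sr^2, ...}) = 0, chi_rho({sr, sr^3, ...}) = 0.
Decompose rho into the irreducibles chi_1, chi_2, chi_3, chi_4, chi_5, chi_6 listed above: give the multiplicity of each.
Multiplicities: chi_1: 2, chi_2: 2, chi_3: 2, chi_4: 2, chi_5: 0, chi_6: 2.

Use <chi_rho, chi> = (1/|G|) sum_C |C| * chi_rho(C) * conj(chi(C)) with |G| = 12 for each irreducible chi in the table:
  <chi_rho, chi_1> = (1/12)[1*(12)*conj(1) + 1*(4)*conj(1) + 2*(-2)*conj(1) + 2*(6)*conj(1) + 3*(0)*conj(1) + 3*(0)*conj(1)]
      = (1/12)[(12) + (4) + (-4) + (12) + (0) + (0)] = 24/12 = 2
  <chi_rho, chi_2> = (1/12)[1*(12)*conj(1) + 1*(4)*conj(1) + 2*(-2)*conj(1) + 2*(6)*conj(1) + 3*(0)*conj(-1) + 3*(0)*conj(-1)]
      = (1/12)[(12) + (4) + (-4) + (12) + (0) + (0)] = 24/12 = 2
  <chi_rho, chi_3> = (1/12)[1*(12)*conj(1) + 1*(4)*conj(-1) + 2*(-2)*conj(-1) + 2*(6)*conj(1) + 3*(0)*conj(1) + 3*(0)*conj(-1)]
      = (1/12)[(12) + (-4) + (4) + (12) + (0) + (0)] = 24/12 = 2
  <chi_rho, chi_4> = (1/12)[1*(12)*conj(1) + 1*(4)*conj(-1) + 2*(-2)*conj(-1) + 2*(6)*conj(1) + 3*(0)*conj(-1) + 3*(0)*conj(1)]
      = (1/12)[(12) + (-4) + (4) + (12) + (0) + (0)] = 24/12 = 2
  <chi_rho, chi_5> = (1/12)[1*(12)*conj(2) + 1*(4)*conj(-2) + 2*(-2)*conj(1) + 2*(6)*conj(-1) + 3*(0)*conj(0) + 3*(0)*conj(0)]
      = (1/12)[(24) + (-8) + (-4) + (-12) + (0) + (0)] = 0/12 = 0
  <chi_rho, chi_6> = (1/12)[1*(12)*conj(2) + 1*(4)*conj(2) + 2*(-2)*conj(-1) + 2*(6)*conj(-1) + 3*(0)*conj(0) + 3*(0)*conj(0)]
      = (1/12)[(24) + (8) + (4) + (-12) + (0) + (0)] = 24/12 = 2
Dimension check: dim(rho) = sum (mult * dim) = 2*1 + 2*1 + 2*1 + 2*1 + 0*2 + 2*2 = 12 = chi_rho(e) = 12.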